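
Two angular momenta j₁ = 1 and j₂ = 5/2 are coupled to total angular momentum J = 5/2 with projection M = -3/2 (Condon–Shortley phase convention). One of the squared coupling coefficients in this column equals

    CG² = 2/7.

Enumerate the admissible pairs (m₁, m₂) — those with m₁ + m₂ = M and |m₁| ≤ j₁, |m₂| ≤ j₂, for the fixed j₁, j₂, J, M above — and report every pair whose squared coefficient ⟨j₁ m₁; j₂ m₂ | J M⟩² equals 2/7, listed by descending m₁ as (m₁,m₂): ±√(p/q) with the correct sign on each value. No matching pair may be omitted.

Admissible pairs with m₁+m₂ = M = -3/2: (-1,-1/2), (0,-3/2), (1,-5/2)
  (m₁,m₂)=(1,-5/2): CG² = 2/7, CG = +√(2/7)   ← matches the target
  (m₁,m₂)=(0,-3/2): CG² = 9/35, CG = +√(9/35)
  (m₁,m₂)=(-1,-1/2): CG² = 16/35, CG = −√(16/35)
Pairs with CG² = 2/7: (1,-5/2): +√(2/7)

(1,-5/2): +√(2/7)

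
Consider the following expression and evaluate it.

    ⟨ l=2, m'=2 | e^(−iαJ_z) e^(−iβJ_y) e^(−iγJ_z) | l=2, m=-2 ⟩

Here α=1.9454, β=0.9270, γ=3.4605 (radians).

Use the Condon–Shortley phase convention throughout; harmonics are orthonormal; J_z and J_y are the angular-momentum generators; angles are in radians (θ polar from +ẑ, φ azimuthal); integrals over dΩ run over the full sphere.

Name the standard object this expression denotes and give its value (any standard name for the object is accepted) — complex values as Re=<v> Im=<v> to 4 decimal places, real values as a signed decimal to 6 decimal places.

This is a Wigner D-matrix element — the rotation-matrix element ⟨l m'| R(α,β,γ) |l m⟩ in the angular-momentum basis.
First d^2_{2,-2}(β=0.9270), then the phase factors e^{-i(2)α} and e^{-i(-2)γ}:
Half-angle: c=0.894493, s=0.447082. N=√(24·1·1·24)=24.000000
k∈{0} keeps every argument non-negative
  k=0: (−1)^4·24.0000/(24)·0.8945^0·0.4471^4 = +0.039953
d^2_{2,-2}(0.9270) = +0.039953
Phases: e^{-i·(2)·1.9454}=-0.732229+0.681059i, e^{-i·(-2)·3.4605}=+0.803399+0.595441i ⇒ D=-0.039705+0.004441i

Wigner D-matrix element, Re=-0.0397 Im=0.0044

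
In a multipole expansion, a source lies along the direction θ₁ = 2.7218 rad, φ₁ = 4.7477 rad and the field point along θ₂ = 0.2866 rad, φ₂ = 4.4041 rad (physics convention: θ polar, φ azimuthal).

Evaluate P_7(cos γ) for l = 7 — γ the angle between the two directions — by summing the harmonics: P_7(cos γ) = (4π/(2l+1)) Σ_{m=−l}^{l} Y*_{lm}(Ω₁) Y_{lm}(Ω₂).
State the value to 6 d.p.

0.106444

Expand P_7 via completeness: Σ_{m} conj(Y_{7,m}) at Ω₁ times Y_{7,m} at Ω₂ —
  m=-7: (-0.000229+0.000906i) × (+0.000060+0.000040i) = -0.000000+0.000000i  (running Σ = -0.000000+0.000000i)
  m=-6: (+0.007656+0.001647i) × (+0.000252-0.000881i) = +0.000003-0.000006i  (running Σ = +0.000003-0.000006i)
  m=-5: (+0.007132-0.039977i) × (-0.007258+0.000213i) = -0.000043+0.000292i  (running Σ = -0.000040+0.000285i)
  m=-4: (-0.143541-0.020410i) × (+0.013345+0.038011i) = -0.001140-0.005728i  (running Σ = -0.001180-0.005443i)
  m=-3: (-0.037541+0.353053i) × (+0.126400-0.095281i) = +0.028894+0.048203i  (running Σ = +0.027714+0.042760i)
  m=-2: (+0.537639+0.038032i) × (-0.340989-0.241678i) = -0.174137-0.142904i  (running Σ = -0.146423-0.100144i)
  m=-1: (+0.011145-0.315499i) × (-0.188014+0.590418i) = +0.184180+0.065898i  (running Σ = +0.037758-0.034246i)
  m=0: (+0.340230-0.000000i) × (+0.151494+0.000000i) = +0.051543+0.000000i  (running Σ = +0.089301-0.034246i)
  m=1: (-0.011145-0.315499i) × (+0.188014+0.590418i) = +0.184180-0.065898i  (running Σ = +0.273481-0.100144i)
  m=2: (+0.537639-0.038032i) × (-0.340989+0.241678i) = -0.174137+0.142904i  (running Σ = +0.099344+0.042760i)
  m=3: (+0.037541+0.353053i) × (-0.126400-0.095281i) = +0.028894-0.048203i  (running Σ = +0.128238-0.005443i)
  m=4: (-0.143541+0.020410i) × (+0.013345-0.038011i) = -0.001140+0.005728i  (running Σ = +0.127098+0.000285i)
  m=5: (-0.007132-0.039977i) × (+0.007258+0.000213i) = -0.000043-0.000292i  (running Σ = +0.127055-0.000006i)
  m=6: (+0.007656-0.001647i) × (+0.000252+0.000881i) = +0.000003+0.000006i  (running Σ = +0.127058+0.000000i)
  m=7: (+0.000229+0.000906i) × (-0.000060+0.000040i) = -0.000000-0.000000i  (running Σ = +0.127058+0.000000i)
Accumulated sum +0.127058+0.000000i; after 4π/(2l+1) scaling, +0.106444+0.000000i ⇒ P_7 = 0.106444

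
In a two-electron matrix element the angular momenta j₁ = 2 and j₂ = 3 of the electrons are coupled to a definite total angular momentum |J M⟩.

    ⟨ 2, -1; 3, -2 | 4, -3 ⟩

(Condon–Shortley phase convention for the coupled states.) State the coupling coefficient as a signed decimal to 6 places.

+0.223607

j₁+j₂−J=1  J+j₁−j₂=3  J−j₁+j₂=5  j₁+j₂+J+1=10
(j₁±m₁, j₂±m₂, J±M) = (1,3,1,5,1,7)
P² = 6480
sum k=0..1:
  [0] +1/144 = 1/144
  [1] −1/240 = -1/240
S = 1/360
C² = P²·S² = 1/20 ; C = +0.223607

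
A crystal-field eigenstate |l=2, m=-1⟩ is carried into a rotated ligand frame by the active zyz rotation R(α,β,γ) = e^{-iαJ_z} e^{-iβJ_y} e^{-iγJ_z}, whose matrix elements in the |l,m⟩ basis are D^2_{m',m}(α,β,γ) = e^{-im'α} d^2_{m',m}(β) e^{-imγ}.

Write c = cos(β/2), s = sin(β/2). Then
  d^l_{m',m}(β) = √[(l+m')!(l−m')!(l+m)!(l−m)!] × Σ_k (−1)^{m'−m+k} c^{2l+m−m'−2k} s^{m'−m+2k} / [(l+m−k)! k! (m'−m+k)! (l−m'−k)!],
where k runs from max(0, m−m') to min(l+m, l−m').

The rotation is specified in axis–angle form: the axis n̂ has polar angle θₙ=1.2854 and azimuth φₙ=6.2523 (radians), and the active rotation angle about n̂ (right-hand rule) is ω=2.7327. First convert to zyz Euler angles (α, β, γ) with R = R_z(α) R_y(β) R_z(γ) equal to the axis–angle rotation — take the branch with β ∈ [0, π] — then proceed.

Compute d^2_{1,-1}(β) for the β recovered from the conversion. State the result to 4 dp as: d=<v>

Axis–angle → zyz. n̂ = (sinθₙcosφₙ, sinθₙsinφₙ, cosθₙ) = (+0.959093, -0.029631, +0.281538), ω = 2.7327.
R = I cosω + sinω [n̂]ₓ + (1−cosω) n̂n̂ᵀ gives
  R = [+0.846324, -0.166433, +0.506000; +0.057442, -0.915878, -0.397326; +0.529563, +0.365332, -0.765569]
β = atan2(√(R₁₃²+R₂₃²), R₃₃) = 2.442722; α = atan2(R₂₃, R₁₃) mod 2π = 5.617516; γ = atan2(R₃₂, −R₃₁) mod 2π = 2.537694
d^2_{1,-1}(β=2.4427) via the finite sum:
Half-angle: c=0.342368, s=0.939566. N=√(6·1·1·6)=6.000000
k∈{0,1} keeps every argument non-negative
  k=0: (−1)^2·6.0000/(2)·0.3424^2·0.9396^2 = +0.310428
  k=1: (−1)^3·6.0000/(6)·0.3424^0·0.9396^4 = -0.779308
d^2_{1,-1}(2.4427) = +0.310428 -0.779308 = -0.468880

d=-0.4689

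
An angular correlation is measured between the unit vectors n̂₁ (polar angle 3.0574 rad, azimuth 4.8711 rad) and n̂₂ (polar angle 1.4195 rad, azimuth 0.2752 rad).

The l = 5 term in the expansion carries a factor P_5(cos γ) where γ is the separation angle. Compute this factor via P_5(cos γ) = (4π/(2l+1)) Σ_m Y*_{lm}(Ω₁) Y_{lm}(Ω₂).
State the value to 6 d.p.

Term-by-term m-sum for l=5 (normalisation 4π/11 = 1.142397):
  [-5]  conj(Y_{5,-5})(Ω₁) = +0.000001-0.000001i ; Y_{5,-5}(Ω₂) = +0.084825-0.429933i ; Δ = -0.000000-0.000001i
  [-4]  conj(Y_{5,-4})(Ω₁) = -0.000059-0.000043i ; Y_{5,-4}(Ω₂) = +0.095684-0.188369i ; Δ = -0.000014+0.000007i
  [-3]  conj(Y_{5,-3})(Ω₁) = -0.000748+0.001451i ; Y_{5,-3}(Ω₂) = -0.180305+0.195418i ; Δ = -0.000149-0.000408i
  [-2]  conj(Y_{5,-2})(Ω₁) = +0.022451+0.007376i ; Y_{5,-2}(Ω₂) = -0.198266+0.121667i ; Δ = -0.005349+0.001269i
  [-1]  conj(Y_{5,-1})(Ω₁) = +0.033215-0.207522i ; Y_{5,-1}(Ω₂) = +0.211104-0.059608i ; Δ = -0.005358-0.045789i
  [+0]  conj(Y_{5,0})(Ω₁) = -0.886506-0.000000i ; Y_{5,0}(Ω₂) = +0.236945+0.000000i ; Δ = -0.210053-0.000000i
  [+1]  conj(Y_{5,1})(Ω₁) = -0.033215-0.207522i ; Y_{5,1}(Ω₂) = -0.211104-0.059608i ; Δ = -0.005358+0.045789i
  [+2]  conj(Y_{5,2})(Ω₁) = +0.022451-0.007376i ; Y_{5,2}(Ω₂) = -0.198266-0.121667i ; Δ = -0.005349-0.001269i
  [+3]  conj(Y_{5,3})(Ω₁) = +0.000748+0.001451i ; Y_{5,3}(Ω₂) = +0.180305+0.195418i ; Δ = -0.000149+0.000408i
  [+4]  conj(Y_{5,4})(Ω₁) = -0.000059+0.000043i ; Y_{5,4}(Ω₂) = +0.095684+0.188369i ; Δ = -0.000014-0.000007i
  [+5]  conj(Y_{5,5})(Ω₁) = -0.000001-0.000001i ; Y_{5,5}(Ω₂) = -0.084825-0.429933i ; Δ = -0.000000+0.000001i
Accumulated sum -0.231792+0.000000i; after 4π/(2l+1) scaling, -0.264799+0.000000i ⇒ P_5 = -0.264799

-0.264799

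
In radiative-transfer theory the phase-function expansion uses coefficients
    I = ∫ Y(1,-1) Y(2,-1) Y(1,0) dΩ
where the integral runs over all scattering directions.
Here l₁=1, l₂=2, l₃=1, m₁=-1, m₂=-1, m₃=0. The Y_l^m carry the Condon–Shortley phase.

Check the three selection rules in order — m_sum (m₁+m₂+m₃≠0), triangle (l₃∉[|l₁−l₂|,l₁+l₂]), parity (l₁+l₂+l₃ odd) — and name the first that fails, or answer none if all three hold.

m_sum

m₁+m₂+m₃ = -1 − 1 + 0 = -2  ✗
triangle: |1−2|=1 ≤ l₃=1 ≤ 1+2=3
parity: l₁+l₂+l₃ = 4 is even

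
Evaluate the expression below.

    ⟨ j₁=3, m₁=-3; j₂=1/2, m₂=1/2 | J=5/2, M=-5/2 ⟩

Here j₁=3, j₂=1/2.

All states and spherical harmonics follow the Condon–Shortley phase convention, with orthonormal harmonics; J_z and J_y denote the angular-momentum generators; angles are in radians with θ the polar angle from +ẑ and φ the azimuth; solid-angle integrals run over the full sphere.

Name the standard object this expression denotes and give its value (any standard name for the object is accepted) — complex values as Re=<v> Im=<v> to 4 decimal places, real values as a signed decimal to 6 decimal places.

This is a Clebsch–Gordan (vector-coupling) coefficient.
j₁+j₂−J=1  J+j₁−j₂=5  J−j₁+j₂=0  j₁+j₂+J+1=7
(j₁±m₁, j₂±m₂, J±M) = (0,6,1,0,0,5)
P² = 86400/7
sum k=1..1:
  [1] −1/120 = -1/120
S = -1/120
C² = P²·S² = 6/7 ; C = -0.925820

Clebsch–Gordan coefficient, −√(6/7) ≈ -0.925820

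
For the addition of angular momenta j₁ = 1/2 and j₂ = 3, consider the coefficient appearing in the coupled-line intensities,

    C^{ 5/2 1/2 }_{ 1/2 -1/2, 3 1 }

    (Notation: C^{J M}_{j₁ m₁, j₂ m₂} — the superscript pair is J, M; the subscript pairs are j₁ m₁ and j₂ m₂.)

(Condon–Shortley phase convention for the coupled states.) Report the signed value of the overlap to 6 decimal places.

triangle: 1!*0!*5!/7! = 120/5040
(j±m)!: 0!*1!*4!*2!*3!*2! = 576
prefactor² = (2J+1)*Δ*N² = 576/7
  k=1: −1/(1!*0!*0!*3!*0!*2!) = -1/12
Σ = -1/12  ⇒  CG² = 576/7*(-1/12)² = 4/7
CG = −√(4/7) = -0.755929

−√(4/7) = -0.755929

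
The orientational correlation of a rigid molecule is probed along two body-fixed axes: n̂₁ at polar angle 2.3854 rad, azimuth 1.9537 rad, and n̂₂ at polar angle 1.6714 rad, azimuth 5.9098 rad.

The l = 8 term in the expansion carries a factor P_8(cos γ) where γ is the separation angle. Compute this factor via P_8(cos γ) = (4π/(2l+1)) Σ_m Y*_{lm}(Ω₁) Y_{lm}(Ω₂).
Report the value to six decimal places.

-0.270774

Summing Y*_{l m}(θ₁,φ₁)·Y_{l m}(θ₂,φ₂) over m ∈ [−8, 8]; prefactor 4π/(2·8+1) = 0.739198:
  m=-8: (-0.02525 + 0.00198j) × (-0.48905 + 0.07617j) = 0.01220 - 0.00289j  (running Σ = 0.01220 - 0.00289j)
  m=-7: (-0.04780 - 0.09617j) × (0.17264 - 0.10067j) = -0.01793 - 0.01179j  (running Σ = -0.00574 - 0.01468j)
  m=-6: (0.18106 - 0.20370j) × (0.19232 - 0.24299j) = -0.01468 - 0.08317j  (running Σ = -0.02041 - 0.09786j)
  m=-5: (0.41827 + 0.14971j) × (-0.06619 + 0.21695j) = -0.06017 + 0.08083j  (running Σ = -0.08058 - 0.01702j)
  m=-4: (0.01599 + 0.40790j) × (0.01904 + 0.24602j) = -0.10004 + 0.01170j  (running Σ = -0.18062 - 0.00532j)
  m=-3: (-0.03046 + 0.01368j) × (-0.10317 - 0.21324j) = 0.00606 + 0.00508j  (running Σ = -0.17456 - 0.00024j)
  m=-2: (0.26171 + 0.25165j) × (-0.15970 - 0.14782j) = -0.00460 - 0.07887j  (running Σ = -0.17916 - 0.07911j)
  m=-1: (-0.08087 + 0.20078j) × (0.22395 + 0.08774j) = -0.03573 + 0.03787j  (running Σ = -0.21489 - 0.04124j)
  m=0: (0.30390 + 0.00000j) × (0.20884 + 0.00000j) = 0.06347 + 0.00000j  (running Σ = -0.15142 - 0.04124j)
  m=1: (0.08087 + 0.20078j) × (-0.22395 + 0.08774j) = -0.03573 - 0.03787j  (running Σ = -0.18715 - 0.07911j)
  m=2: (0.26171 - 0.25165j) × (-0.15970 + 0.14782j) = -0.00460 + 0.07887j  (running Σ = -0.19174 - 0.00024j)
  m=3: (0.03046 + 0.01368j) × (0.10317 - 0.21324j) = 0.00606 - 0.00508j  (running Σ = -0.18568 - 0.00532j)
  m=4: (0.01599 - 0.40790j) × (0.01904 - 0.24602j) = -0.10004 - 0.01170j  (running Σ = -0.28573 - 0.01702j)
  m=5: (-0.41827 + 0.14971j) × (0.06619 + 0.21695j) = -0.06017 - 0.08083j  (running Σ = -0.34589 - 0.09786j)
  m=6: (0.18106 + 0.20370j) × (0.19232 + 0.24299j) = -0.01468 + 0.08317j  (running Σ = -0.36057 - 0.01468j)
  m=7: (0.04780 - 0.09617j) × (-0.17264 - 0.10067j) = -0.01793 + 0.01179j  (running Σ = -0.37850 - 0.00289j)
  m=8: (-0.02525 - 0.00198j) × (-0.48905 - 0.07617j) = 0.01220 + 0.00289j  (running Σ = -0.36631 - 0.00000j)
Total Σ_m = -0.36631 - 0.00000j. Multiply by 0.739198: -0.27077 - 0.00000j. P_8(cos γ) = -0.270774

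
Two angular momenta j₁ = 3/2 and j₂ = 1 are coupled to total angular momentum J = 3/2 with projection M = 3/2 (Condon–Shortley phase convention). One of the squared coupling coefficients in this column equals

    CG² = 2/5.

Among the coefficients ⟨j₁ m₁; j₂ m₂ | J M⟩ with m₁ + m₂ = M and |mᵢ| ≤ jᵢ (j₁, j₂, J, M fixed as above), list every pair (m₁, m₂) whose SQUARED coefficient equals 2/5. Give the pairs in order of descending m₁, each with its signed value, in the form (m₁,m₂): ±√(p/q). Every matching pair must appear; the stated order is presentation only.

(1/2,1): −√(2/5)

Admissible pairs with m₁+m₂ = M = 3/2: (1/2,1), (3/2,0)
  (m₁,m₂)=(3/2,0): CG² = 3/5, CG = +√(3/5)
  (m₁,m₂)=(1/2,1): CG² = 2/5, CG = −√(2/5)   ← matches the target
Pairs with CG² = 2/5: (1/2,1): −√(2/5)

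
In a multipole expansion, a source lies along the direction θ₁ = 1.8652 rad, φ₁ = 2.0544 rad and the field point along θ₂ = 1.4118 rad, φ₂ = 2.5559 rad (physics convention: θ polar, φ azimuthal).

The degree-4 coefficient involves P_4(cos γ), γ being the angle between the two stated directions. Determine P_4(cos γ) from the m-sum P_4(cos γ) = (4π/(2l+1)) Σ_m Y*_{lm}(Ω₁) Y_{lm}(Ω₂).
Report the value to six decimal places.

-0.280602

Expand P_4 via completeness: Σ_{m} conj(Y_{4,m}) at Ω₁ times Y_{4,m} at Ω₂ —
  m=-4: Y*=(-0.132002, 0.346882)  Y=(-0.293407, 0.301392)  product (-0.065817, -0.141562)
  m=-3: Y*=(-0.316017, 0.038100)  Y=(0.035332, -0.187469)  product (-0.004023, 0.060589)
  m=-2: Y*=(0.071401, 0.103567)  Y=(-0.104572, -0.247744)  product (0.018191, -0.028519)
  m=-1: Y*=(-0.147248, 0.280365)  Y=(0.174079, 0.115473)  product (-0.058007, 0.031803)
  m=+0: Y*=(0.076396, -0.000000)  Y=(0.240130, 0.000000)  product (0.018345, 0.000000)
  m=+1: Y*=(0.147248, 0.280365)  Y=(-0.174079, 0.115473)  product (-0.058007, -0.031803)
  m=+2: Y*=(0.071401, -0.103567)  Y=(-0.104572, 0.247744)  product (0.018191, 0.028519)
  m=+3: Y*=(0.316017, 0.038100)  Y=(-0.035332, -0.187469)  product (-0.004023, -0.060589)
  m=+4: Y*=(-0.132002, -0.346882)  Y=(-0.293407, -0.301392)  product (-0.065817, 0.141562)
Σ over m = (-0.200966, 0.000000); ×(4π/9) → (-0.280602, 0.000000). Real part: -0.280602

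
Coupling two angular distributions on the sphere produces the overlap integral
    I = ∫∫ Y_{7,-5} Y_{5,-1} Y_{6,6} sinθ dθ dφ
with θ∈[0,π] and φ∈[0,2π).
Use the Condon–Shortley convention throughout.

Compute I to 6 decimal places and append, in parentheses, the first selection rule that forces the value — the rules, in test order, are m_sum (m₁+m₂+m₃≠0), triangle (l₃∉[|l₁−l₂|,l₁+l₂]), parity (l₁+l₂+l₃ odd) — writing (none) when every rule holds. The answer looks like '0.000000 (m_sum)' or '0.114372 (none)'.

-0.180759 (none)

Rules hold: Σm=0, L=18 even, 2≤6≤12.
N = 15·11·13 = 2145
Δ = 6!·8!·4!/19! = 1/174594420
Racah Σ t=1..5: t=1:−1/4147200 t=2:+1/207360 t=3:−1/82944 t=4:+1/207360 t=5:−1/4147200 = -1/345600
⇒ 3j(7 5 6; 0 0 0)² = 420/46189, sgn -1
Racah Σ t=4..4: t=4:+1/46448640 = 1/46448640
⇒ 3j(7 5 6; -5 -1 6)² = 2475/117572, sgn +1
4πI² = N·(3j₀)²·(3jₘ)² = 556875/1356277
I = -1·√(0.410591/4π) = -0.18075892
No selection rule forces the value: the integral is nonzero (none).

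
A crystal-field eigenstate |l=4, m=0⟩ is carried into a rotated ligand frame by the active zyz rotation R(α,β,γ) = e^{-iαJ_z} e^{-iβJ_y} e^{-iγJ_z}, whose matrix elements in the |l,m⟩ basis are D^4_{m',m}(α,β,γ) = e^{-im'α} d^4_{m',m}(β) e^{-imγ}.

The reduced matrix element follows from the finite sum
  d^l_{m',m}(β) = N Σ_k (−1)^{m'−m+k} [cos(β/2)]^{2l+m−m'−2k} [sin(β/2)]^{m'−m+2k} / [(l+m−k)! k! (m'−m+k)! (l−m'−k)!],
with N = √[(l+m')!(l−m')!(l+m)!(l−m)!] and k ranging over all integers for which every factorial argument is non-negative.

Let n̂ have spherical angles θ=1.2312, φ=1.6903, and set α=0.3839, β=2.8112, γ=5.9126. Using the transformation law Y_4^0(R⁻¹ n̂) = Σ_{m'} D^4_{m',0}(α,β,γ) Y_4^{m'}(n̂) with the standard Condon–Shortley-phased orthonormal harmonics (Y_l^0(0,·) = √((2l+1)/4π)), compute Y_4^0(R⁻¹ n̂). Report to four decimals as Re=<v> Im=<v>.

Re=0.1532 Im=0.0000

Need the full column D^4_{m',0} for m'=−4..4 at α=0.3839, β=2.8112, γ=5.9126.
cos(β/2)=0.164446, sin(β/2)=0.986386
d^4_{-4,0}: single k=4 term ⇒ +0.005792;  D = +0.000204+0.005788i
d^4_{-3,0}: k∈[3..4] ⇒ +0.001366 -0.049132 = -0.047767;  D = -0.019438-0.043633i
d^4_{-2,0}: k∈[2..4] ⇒ +0.000183 -0.017513 +0.236292 = +0.218961;  D = +0.157530+0.152081i
d^4_{-1,0}: k∈[1..4] ⇒ +0.000014 -0.003097 +0.111422 -0.668139 = -0.559800;  D = -0.519052-0.209667i
d^4_{0,0}: k∈[0..4] ⇒ +0.000001 -0.000308 +0.024922 -0.398518 +0.896139 = +0.522236;  D = +0.522236+0.000000i
d^4_{1,0}: k∈[0..3] ⇒ -0.000014 +0.003097 -0.111422 +0.668139 = +0.559800;  D = +0.519052-0.209667i
d^4_{2,0}: k∈[0..2] ⇒ +0.000183 -0.017513 +0.236292 = +0.218961;  D = +0.157530-0.152081i
d^4_{3,0}: k∈[0..1] ⇒ -0.001366 +0.049132 = +0.047767;  D = +0.019438-0.043633i
d^4_{4,0}: single k=0 term ⇒ +0.005792;  D = +0.000204-0.005788i
Y_4^{m'}(θ=1.2312,φ=1.6903) and Σ D·Y over m':
  (+0.0002+0.0058i)·(+0.3106-0.1609i)  (-0.0194-0.0436i)·(+0.1226+0.3273i)  (+0.1575+0.1521i)·(+0.0645-0.0157i)  (-0.5191-0.2097i)·(+0.0394+0.3280i)  (+0.5222+0.0000i)·(+0.0108+0.0000i)  (+0.5191-0.2097i)·(-0.0394+0.3280i)  (+0.1575-0.1521i)·(+0.0645+0.0157i)  (+0.0194-0.0436i)·(-0.1226+0.3273i)  (+0.0002-0.0058i)·(+0.3106+0.1609i)
Y_4^0(R⁻¹ n̂) = +0.153188+0.000000i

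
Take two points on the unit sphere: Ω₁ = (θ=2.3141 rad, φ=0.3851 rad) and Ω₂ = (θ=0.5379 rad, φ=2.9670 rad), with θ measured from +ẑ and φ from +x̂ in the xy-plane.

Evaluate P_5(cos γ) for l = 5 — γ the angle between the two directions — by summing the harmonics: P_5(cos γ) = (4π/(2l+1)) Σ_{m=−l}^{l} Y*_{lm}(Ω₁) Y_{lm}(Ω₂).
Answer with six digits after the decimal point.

0.035919

Expand P_5 via completeness: Σ_{m} conj(Y_{5,m}) at Ω₁ times Y_{5,m} at Ω₂ —
  m=-5: Y*=-0.03487 + 0.09415j  Y=-0.01053 - 0.01255j  product 0.00155 - 0.00055j
  m=-4: Y*=-0.00887 - 0.29169j  Y=0.06651 + 0.05584j  product 0.01570 - 0.01990j
  m=-3: Y*=0.17395 + 0.39429j  Y=-0.22712 - 0.13118j  product 0.01222 - 0.11237j
  m=-2: Y*=-0.16682 - 0.16183j  Y=0.43528 + 0.15849j  product -0.04697 - 0.09688j
  m=-1: Y*=-0.22010 - 0.08922j  Y=-0.33891 - 0.05978j  product 0.06926 + 0.04339j
  m=+0: Y*=0.30425 + 0.00000j  Y=-0.23688 + 0.00000j  product -0.07207 + 0.00000j
  m=+1: Y*=0.22010 - 0.08922j  Y=0.33891 - 0.05978j  product 0.06926 - 0.04339j
  m=+2: Y*=-0.16682 + 0.16183j  Y=0.43528 - 0.15849j  product -0.04697 + 0.09688j
  m=+3: Y*=-0.17395 + 0.39429j  Y=0.22712 - 0.13118j  product 0.01222 + 0.11237j
  m=+4: Y*=-0.00887 + 0.29169j  Y=0.06651 - 0.05584j  product 0.01570 + 0.01990j
  m=+5: Y*=0.03487 + 0.09415j  Y=0.01053 - 0.01255j  product 0.00155 + 0.00055j
Σ over m = 0.03144 - 0.00000j; ×(4π/11) → 0.03592 - 0.00000j. Real part: 0.035919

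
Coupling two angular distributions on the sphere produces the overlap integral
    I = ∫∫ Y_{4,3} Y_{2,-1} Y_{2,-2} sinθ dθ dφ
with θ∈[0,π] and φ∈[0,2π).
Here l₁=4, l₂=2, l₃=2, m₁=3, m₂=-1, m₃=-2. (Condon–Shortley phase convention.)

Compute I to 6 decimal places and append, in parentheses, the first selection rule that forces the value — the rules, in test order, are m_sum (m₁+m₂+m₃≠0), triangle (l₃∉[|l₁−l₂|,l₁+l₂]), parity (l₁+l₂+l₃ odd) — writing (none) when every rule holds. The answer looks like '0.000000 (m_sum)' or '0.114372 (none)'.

-0.238414 (none)

Checks pass: Σm=0; 8 even; l₃=2∈[2,6].
(2·4+1)(2·2+1)(2·2+1) = 225
Δ: 4! 4! 0! / 9! → 1/630
sum: t=2:+1/16 = 1/16
3j²(4 2 2; 0 0 0) = Δ·Π!·Σ² = 2/35  (sign +1)
sum: t=1:−1/144 = -1/144
3j²(4 2 2; 3 -1 -2) = Δ·Π!·Σ² = 1/18  (sign -1)
combine: 4πI² = 225·2/35·1/18 = 5/7
take √, sign -1: I = -0.23841361
No selection rule forces the value: the integral is nonzero (none).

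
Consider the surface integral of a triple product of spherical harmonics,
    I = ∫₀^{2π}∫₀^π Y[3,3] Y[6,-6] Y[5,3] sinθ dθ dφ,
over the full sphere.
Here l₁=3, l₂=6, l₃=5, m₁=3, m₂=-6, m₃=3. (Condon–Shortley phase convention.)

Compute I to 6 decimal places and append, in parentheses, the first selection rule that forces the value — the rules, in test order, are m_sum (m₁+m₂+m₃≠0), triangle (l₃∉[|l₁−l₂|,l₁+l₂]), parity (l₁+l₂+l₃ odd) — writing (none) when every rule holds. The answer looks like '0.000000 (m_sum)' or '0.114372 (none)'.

Checks pass: Σm=0; 14 even; l₃=5∈[3,9].
(2·3+1)(2·6+1)(2·5+1) = 1001
Δ: 4! 2! 8! / 15! → 1/675675
sum: t=1:−1/8640 t=2:+1/2304 t=3:−1/8640 = 7/34560
3j²(3 6 5; 0 0 0) = Δ·Π!·Σ² = 7/429  (sign -1)
sum: t=0:+1/1935360 = 1/1935360
3j²(3 6 5; 3 -6 3) = Δ·Π!·Σ² = 1/91  (sign +1)
combine: 4πI² = 1001·7/429·1/91 = 7/39
take √, sign -1: I = -0.11951207
No selection rule forces the value: the integral is nonzero (none).

-0.119512 (none)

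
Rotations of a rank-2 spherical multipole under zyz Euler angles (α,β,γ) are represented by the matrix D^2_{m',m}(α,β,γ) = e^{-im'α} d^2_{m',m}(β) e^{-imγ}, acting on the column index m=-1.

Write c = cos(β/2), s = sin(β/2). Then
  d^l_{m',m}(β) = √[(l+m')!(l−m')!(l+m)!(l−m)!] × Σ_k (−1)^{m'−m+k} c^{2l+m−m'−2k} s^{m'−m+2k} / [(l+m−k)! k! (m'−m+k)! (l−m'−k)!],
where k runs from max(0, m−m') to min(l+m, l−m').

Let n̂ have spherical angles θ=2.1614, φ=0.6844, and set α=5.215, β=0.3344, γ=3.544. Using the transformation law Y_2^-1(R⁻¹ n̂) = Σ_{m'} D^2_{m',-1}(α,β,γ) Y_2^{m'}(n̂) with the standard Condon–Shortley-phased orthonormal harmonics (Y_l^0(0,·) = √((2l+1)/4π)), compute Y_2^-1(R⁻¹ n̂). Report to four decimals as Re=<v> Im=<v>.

Need the full column D^2_{m',-1} for m'=−2..2 at α=5.2150, β=0.3344, γ=3.5440.
cos(β/2)=0.986055, sin(β/2)=0.166422
d^2_{-2,-1}: single k=1 term ⇒ +0.319112;  D = +0.051838+0.314874i
d^2_{-1,-1}: k∈[0..1] ⇒ +0.945374 -0.080788 = +0.864587;  D = -0.679943+0.534030i
d^2_{0,-1}: k∈[0..1] ⇒ -0.390831 +0.011133 = -0.379698;  D = +0.349368+0.148703i
d^2_{1,-1}: k∈[0..1] ⇒ +0.080788 -0.000767 = +0.080021;  D = -0.008005-0.079619i
d^2_{2,-1}: single k=0 term ⇒ -0.009090;  D = -0.007488+0.005154i
Y_2^{m'}(θ=2.1614,φ=0.6844) and Σ D·Y over m':
  (+0.0518+0.3149i)·(+0.0535-0.2611i)  (-0.6799+0.5340i)·(-0.2769+0.2259i)  (+0.3494+0.1487i)·(-0.0220+0.0000i)  (-0.0080-0.0796i)·(+0.2769+0.2259i)  (-0.0075+0.0052i)·(+0.0535+0.2611i)
Y_2^-1(R⁻¹ n̂) = +0.158926-0.326953i

Re=0.1589 Im=-0.3270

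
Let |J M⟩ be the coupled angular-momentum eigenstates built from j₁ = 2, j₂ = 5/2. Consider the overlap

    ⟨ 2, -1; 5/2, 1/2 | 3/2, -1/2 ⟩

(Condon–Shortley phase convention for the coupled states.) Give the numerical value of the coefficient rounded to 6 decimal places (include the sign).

j₁+j₂−J=3  J+j₁−j₂=1  J−j₁+j₂=2  j₁+j₂+J+1=7
(j₁±m₁, j₂±m₂, J±M) = (1,3,3,2,1,2)
P² = 48/35
sum k=2..3:
  [2] +1/2 = 1/2
  [3] −1/12 = -1/12
S = 5/12
C² = P²·S² = 5/21 ; C = +0.487950

+√(5/21) ≈ +0.487950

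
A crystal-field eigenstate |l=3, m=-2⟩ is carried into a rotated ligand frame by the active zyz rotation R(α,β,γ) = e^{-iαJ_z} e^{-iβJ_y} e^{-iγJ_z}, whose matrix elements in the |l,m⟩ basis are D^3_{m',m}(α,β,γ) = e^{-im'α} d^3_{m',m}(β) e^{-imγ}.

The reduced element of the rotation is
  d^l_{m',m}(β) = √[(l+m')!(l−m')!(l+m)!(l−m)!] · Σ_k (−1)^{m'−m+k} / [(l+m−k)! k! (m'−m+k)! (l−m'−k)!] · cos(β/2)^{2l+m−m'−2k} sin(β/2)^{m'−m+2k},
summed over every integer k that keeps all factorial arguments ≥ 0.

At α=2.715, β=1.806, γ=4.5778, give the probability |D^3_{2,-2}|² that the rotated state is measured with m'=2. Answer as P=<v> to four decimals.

P=0.2445

D^3_{2,-2}(2.7150,1.8060,4.5778) = e^{-i·2·2.7150}·d^3_{2,-2}(1.8060)·e^{-i·-2·4.5778}. Compute d first:
Half-angle: c=0.619257, s=0.785188. N=√(120·1·1·120)=120.000000
Admissible k: 0..1 (factorial args all ≥0)
  k=0: (−1)^4·120.0000/(24)·0.6193^2·0.7852^4 = +0.728798
  k=1: (−1)^5·120.0000/(120)·0.6193^0·0.7852^6 = -0.234338
d^3_{2,-2}(1.8060) = +0.728798 -0.234338 = +0.494460
|D^3_{2,-2}|² = |d^3_{2,-2}(β)|² = (+0.494460)² = 0.244491 (the z-rotation phases have unit modulus)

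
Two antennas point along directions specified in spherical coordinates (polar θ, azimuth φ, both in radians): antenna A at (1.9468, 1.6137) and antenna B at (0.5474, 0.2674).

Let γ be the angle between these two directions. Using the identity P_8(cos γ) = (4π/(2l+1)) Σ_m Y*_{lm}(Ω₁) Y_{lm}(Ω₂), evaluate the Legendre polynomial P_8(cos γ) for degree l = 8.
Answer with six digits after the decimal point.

-0.053283

Term-by-term m-sum for l=8 (normalisation 4π/17 = 0.739198):
  term(m=-8) = (-0.000179, -0.000781)   from Y*(Ω₁)=(0.271928, 0.097180), Y(Ω₂)=(-0.001494, -0.002339)
  term(m=-7) = (0.008305, -0.000006)   from Y*(Ω₁)=(-0.134902, 0.435600), Y(Ω₂)=(-0.005400, -0.017394)
  term(m=-6) = (-0.004113, 0.018071)   from Y*(Ω₁)=(-0.241054, -0.063461), Y(Ω₂)=(-0.002498, -0.074308)
  term(m=-5) = (0.038538, 0.018536)   from Y*(Ω₁)=(-0.043253, 0.198528), Y(Ω₂)=(0.048759, -0.204740)
  term(m=-4) = (-0.086081, 0.108028)   from Y*(Ω₁)=(-0.330334, -0.057253), Y(Ω₂)=(0.197961, -0.361338)
  term(m=-3) = (0.016431, 0.020592)   from Y*(Ω₁)=(-0.006733, 0.052025), Y(Ω₂)=(0.349080, -0.361012)
  term(m=-2) = (-0.065069, 0.031351)   from Y*(Ω₁)=(-0.333719, -0.028706), Y(Ω₂)=(0.185527, -0.109903)
  term(m=-1) = (0.000871, 0.003814)   from Y*(Ω₁)=(0.000527, -0.012271), Y(Ω₂)=(-0.307168, 0.084152)
  term(m=+0) = (0.110512, 0.000000)   from Y*(Ω₁)=(-0.329124, -0.000000), Y(Ω₂)=(-0.335777, 0.000000)
  term(m=+1) = (0.000871, -0.003814)   from Y*(Ω₁)=(-0.000527, -0.012271), Y(Ω₂)=(0.307168, 0.084152)
  term(m=+2) = (-0.065069, -0.031351)   from Y*(Ω₁)=(-0.333719, 0.028706), Y(Ω₂)=(0.185527, 0.109903)
  term(m=+3) = (0.016431, -0.020592)   from Y*(Ω₁)=(0.006733, 0.052025), Y(Ω₂)=(-0.349080, -0.361012)
  term(m=+4) = (-0.086081, -0.108028)   from Y*(Ω₁)=(-0.330334, 0.057253), Y(Ω₂)=(0.197961, 0.361338)
  term(m=+5) = (0.038538, -0.018536)   from Y*(Ω₁)=(0.043253, 0.198528), Y(Ω₂)=(-0.048759, -0.204740)
  term(m=+6) = (-0.004113, -0.018071)   from Y*(Ω₁)=(-0.241054, 0.063461), Y(Ω₂)=(-0.002498, 0.074308)
  term(m=+7) = (0.008305, 0.000006)   from Y*(Ω₁)=(0.134902, 0.435600), Y(Ω₂)=(0.005400, -0.017394)
  term(m=+8) = (-0.000179, 0.000781)   from Y*(Ω₁)=(0.271928, -0.097180), Y(Ω₂)=(-0.001494, 0.002339)
Σ over m = (-0.072083, 0.000000); ×(4π/17) → (-0.053283, 0.000000). Real part: -0.053283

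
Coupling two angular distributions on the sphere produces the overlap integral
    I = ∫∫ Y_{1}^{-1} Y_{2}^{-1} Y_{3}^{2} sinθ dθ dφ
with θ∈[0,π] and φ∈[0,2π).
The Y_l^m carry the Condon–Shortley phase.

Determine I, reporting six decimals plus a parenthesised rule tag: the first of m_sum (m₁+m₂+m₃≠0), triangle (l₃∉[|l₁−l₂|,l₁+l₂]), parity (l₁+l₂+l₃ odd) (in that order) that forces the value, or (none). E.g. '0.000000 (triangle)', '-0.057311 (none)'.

0.261169 (none)

Rules hold: Σm=0, L=6 even, 1≤3≤3.
N = 3·5·7 = 105
Δ = 0!·2!·4!/7! = 1/105
Racah Σ t=0..0: t=0:+1/4 = 1/4
⇒ 3j(1 2 3; 0 0 0)² = 3/35, sgn -1
Racah Σ t=0..0: t=0:+1/12 = 1/12
⇒ 3j(1 2 3; -1 -1 2)² = 2/21, sgn -1
4πI² = N·(3j₀)²·(3jₘ)² = 6/7
I = +1·√(0.857143/4π) = 0.26116903
No selection rule forces the value: the integral is nonzero (none).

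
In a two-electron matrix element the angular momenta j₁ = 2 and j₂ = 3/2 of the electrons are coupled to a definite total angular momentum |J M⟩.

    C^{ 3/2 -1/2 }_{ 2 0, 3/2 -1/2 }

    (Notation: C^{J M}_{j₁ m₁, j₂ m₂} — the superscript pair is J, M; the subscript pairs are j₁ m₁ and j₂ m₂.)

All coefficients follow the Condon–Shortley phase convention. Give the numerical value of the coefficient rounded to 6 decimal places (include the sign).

triangle: 2!·2!·1!/6! = 4/720
(j±m)!: 2!·2!·1!·2!·1!·2! = 16
prefactor² = (2J+1)·Δ·N² = 16/45
  k=0: +1/(0!·2!·2!·1!·0!·0!) = 1/4
  k=1: −1/(1!·1!·1!·0!·1!·1!) = -1
Σ = -3/4  ⇒  CG² = 16/45·(-3/4)² = 1/5
CG = −√(1/5) = -0.447214

−√(1/5) = -0.447214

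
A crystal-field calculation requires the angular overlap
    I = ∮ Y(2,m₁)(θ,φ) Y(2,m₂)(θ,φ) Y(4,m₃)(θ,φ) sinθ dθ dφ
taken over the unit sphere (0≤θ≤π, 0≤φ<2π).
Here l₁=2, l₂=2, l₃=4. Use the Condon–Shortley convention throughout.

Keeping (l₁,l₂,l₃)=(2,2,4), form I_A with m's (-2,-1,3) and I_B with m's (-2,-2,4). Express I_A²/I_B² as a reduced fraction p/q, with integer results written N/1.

1/2

Shared (l₁,l₂,l₃)=(2,2,4): N and (l;000)² cancel in I_A²/I_B².
A: Δ = 0!·4!·4!/9! = 1/630; Racah Σ t=0..0: t=0:+1/144 = 1/144; ⇒ 3j(2 2 4; -2 -1 3)² = 1/18, sgn -1
B: Δ = 0!·4!·4!/9! = 1/630; Racah Σ t=0..0: t=0:+1/576 = 1/576; ⇒ 3j(2 2 4; -2 -2 4)² = 1/9, sgn +1
I_A²/I_B² = (1/18)/(1/9) = 1/2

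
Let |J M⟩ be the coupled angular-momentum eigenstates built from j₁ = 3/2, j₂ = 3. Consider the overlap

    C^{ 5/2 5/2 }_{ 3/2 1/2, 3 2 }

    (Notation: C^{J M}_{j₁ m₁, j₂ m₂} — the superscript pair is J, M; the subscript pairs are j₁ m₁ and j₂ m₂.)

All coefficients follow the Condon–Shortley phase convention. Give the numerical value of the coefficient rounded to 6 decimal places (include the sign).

√[6·2!1!4!/8! · 2!1!5!1!5!0!] = √(1440/7)
  +(−1)^1/∏(1,1,0,4,1,0)! = -1/24  (running -1/24)
⟨..|..⟩ = √(1440/7)·(-1/24) = -0.597614

-0.597614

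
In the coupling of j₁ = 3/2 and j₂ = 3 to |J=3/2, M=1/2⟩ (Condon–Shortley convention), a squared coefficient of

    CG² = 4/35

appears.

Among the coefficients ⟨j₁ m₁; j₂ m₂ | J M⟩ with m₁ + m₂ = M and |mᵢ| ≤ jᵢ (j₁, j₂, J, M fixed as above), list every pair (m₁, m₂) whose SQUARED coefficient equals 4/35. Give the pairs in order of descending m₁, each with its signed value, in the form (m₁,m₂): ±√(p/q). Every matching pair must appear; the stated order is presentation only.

Admissible pairs with m₁+m₂ = M = 1/2: (-3/2,2), (-1/2,1), (1/2,0), (3/2,-1)
  (m₁,m₂)=(3/2,-1): CG² = 4/35, CG = +√(4/35)   ← matches the target
  (m₁,m₂)=(1/2,0): CG² = 9/35, CG = −√(9/35)
  (m₁,m₂)=(-1/2,1): CG² = 12/35, CG = +√(12/35)
  (m₁,m₂)=(-3/2,2): CG² = 2/7, CG = −√(2/7)
Pairs with CG² = 4/35: (3/2,-1): +√(4/35)

(3/2,-1): +√(4/35)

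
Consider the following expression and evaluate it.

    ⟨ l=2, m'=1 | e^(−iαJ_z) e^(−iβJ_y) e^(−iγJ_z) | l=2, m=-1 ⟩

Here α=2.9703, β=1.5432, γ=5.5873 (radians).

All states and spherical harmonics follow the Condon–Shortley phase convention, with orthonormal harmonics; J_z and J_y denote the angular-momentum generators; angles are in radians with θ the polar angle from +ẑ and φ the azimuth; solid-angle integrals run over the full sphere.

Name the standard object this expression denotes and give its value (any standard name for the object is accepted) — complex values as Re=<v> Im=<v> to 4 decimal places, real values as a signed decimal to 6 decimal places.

Wigner D-matrix element, Re=-0.4440 Im=0.2570

This is a Wigner D-matrix element — the rotation-matrix element ⟨l m'| R(α,β,γ) |l m⟩ in the angular-momentum basis.
Split into d^2_{1,-1}(β=1.5432) × two z-phases.
Half-angle: c=0.716796, s=0.697283. N=√(6·1·1·6)=6.000000
k∈{0,1} keeps every argument non-negative
  k=0: (−1)^2·6.0000/(2)·0.7168^2·0.6973^2 = +0.749429
  k=1: (−1)^3·6.0000/(6)·0.7168^0·0.6973^4 = -0.236394
d^2_{1,-1}(1.5432) = +0.749429 -0.236394 = +0.513035
Phases: e^{-i·(1)·2.9703}=-0.985365-0.170456i, e^{-i·(-1)·5.5873}=+0.767486-0.641065i ⇒ D=-0.444046+0.256959i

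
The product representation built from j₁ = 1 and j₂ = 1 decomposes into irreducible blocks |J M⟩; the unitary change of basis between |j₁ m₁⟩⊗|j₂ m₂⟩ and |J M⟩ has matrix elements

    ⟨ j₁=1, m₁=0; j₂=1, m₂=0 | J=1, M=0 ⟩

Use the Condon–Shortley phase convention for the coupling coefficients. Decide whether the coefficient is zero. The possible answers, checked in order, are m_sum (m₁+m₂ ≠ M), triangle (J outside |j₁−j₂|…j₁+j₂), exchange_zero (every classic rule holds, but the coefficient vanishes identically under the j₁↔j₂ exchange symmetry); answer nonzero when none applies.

exchange_zero

m-sum: m₁+m₂ = 0+0 = 0, M = 0  ✓
triangle: |j₁−j₂| = 0 ≤ J = 1 ≤ j₁+j₂ = 2  ✓
exchange: j₁=j₂ and m₁=m₂, and (−1)^(j₁+j₂−J) = (−1)^1 = −1 forces ⟨j₁m₁;j₂m₂|JM⟩ = −⟨j₂m₂;j₁m₁|JM⟩ = −⟨j₁m₁;j₂m₂|JM⟩ ⇒ the coefficient vanishes identically
Racah sum check: Σ_k collapses to 0 ⇒ CG = 0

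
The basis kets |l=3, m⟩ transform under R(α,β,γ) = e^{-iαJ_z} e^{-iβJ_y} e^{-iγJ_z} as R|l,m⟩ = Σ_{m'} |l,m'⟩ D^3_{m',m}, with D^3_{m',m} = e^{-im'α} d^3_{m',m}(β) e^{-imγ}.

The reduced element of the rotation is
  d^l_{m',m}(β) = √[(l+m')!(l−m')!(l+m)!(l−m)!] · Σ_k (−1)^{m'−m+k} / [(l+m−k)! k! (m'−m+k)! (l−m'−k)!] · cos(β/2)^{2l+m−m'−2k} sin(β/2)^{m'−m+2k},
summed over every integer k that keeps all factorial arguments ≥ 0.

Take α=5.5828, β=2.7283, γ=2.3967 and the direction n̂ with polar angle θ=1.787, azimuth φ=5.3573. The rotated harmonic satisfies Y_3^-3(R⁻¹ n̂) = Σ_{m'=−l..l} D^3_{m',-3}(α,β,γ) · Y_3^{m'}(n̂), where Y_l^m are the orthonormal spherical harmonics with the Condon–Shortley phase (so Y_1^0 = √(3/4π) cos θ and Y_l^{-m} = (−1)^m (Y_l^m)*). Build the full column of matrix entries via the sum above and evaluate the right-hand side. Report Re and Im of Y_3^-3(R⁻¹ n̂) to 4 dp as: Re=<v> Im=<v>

Re=-0.2253 Im=-0.0211

Need the full column D^3_{m',-3} for m'=−3..3 at α=5.5828, β=2.7283, γ=2.3967.
cos(β/2)=0.205179, sin(β/2)=0.978725
d^3_{-3,-3}: single k=0 term ⇒ +0.000075;  D = +0.000027-0.000069i
d^3_{-2,-3}: single k=0 term ⇒ -0.000872;  D = -0.000768+0.000413i
d^3_{-1,-3}: single k=0 term ⇒ +0.006575;  D = +0.006435+0.001348i
d^3_{0,-3}: single k=0 term ⇒ -0.036215;  D = -0.022315-0.028523i
d^3_{1,-3}: single k=0 term ⇒ +0.149607;  D = -0.005460+0.149507i
d^3_{2,-3}: single k=0 term ⇒ -0.451347;  D = +0.303299-0.334251i
d^3_{3,-3}: single k=0 term ⇒ +0.878947;  D = -0.871124+0.117010i
Y_3^{m'}(θ=1.787,φ=5.3573) and Σ D·Y over m':
  (+0.0000-0.0001i)·(-0.3633+0.1384i)  (-0.0008+0.0004i)·(+0.0580-0.2009i)  (+0.0064+0.0013i)·(-0.1461-0.1942i)  (-0.0223-0.0285i)·(+0.2217+0.0000i)  (-0.0055+0.1495i)·(+0.1461-0.1942i)  (+0.3033-0.3343i)·(+0.0580+0.2009i)  (-0.8711+0.1170i)·(+0.3633+0.1384i)
Y_3^-3(R⁻¹ n̂) = -0.225259-0.021137i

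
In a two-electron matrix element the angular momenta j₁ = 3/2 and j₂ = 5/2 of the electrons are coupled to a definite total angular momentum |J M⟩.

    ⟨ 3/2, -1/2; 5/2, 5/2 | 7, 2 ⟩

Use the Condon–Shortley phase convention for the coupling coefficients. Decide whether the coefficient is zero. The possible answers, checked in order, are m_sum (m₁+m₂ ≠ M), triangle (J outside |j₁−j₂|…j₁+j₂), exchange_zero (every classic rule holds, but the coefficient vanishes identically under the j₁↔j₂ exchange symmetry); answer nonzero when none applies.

triangle

m-sum: m₁+m₂ = -1/2+5/2 = 2, M = 2  ✓
triangle: need |j₁−j₂| ≤ J ≤ j₁+j₂, i.e. J ∈ [1, 4]; J = 7 is outside ✗ ⇒ coefficient is 0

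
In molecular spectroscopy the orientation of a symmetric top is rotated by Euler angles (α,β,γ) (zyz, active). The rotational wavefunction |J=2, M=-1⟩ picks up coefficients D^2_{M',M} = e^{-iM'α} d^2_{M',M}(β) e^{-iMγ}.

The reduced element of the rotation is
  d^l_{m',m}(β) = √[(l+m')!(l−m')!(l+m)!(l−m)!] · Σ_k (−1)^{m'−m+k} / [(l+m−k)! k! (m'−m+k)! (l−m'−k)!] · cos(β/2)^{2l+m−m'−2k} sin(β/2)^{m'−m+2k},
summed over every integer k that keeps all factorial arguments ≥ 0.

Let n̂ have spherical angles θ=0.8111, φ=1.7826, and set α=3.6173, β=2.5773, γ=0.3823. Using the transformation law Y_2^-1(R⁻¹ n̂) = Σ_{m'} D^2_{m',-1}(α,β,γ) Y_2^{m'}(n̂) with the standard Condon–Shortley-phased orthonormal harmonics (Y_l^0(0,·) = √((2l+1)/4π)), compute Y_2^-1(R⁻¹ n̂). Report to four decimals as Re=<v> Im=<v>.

Need the full column D^2_{m',-1} for m'=−2..2 at α=3.6173, β=2.5773, γ=0.3823.
cos(β/2)=0.278418, sin(β/2)=0.960460
d^2_{-2,-1}: single k=1 term ⇒ +0.041457;  D = +0.009737+0.040298i
d^2_{-1,-1}: k∈[0..1] ⇒ +0.006009 -0.214523 = -0.208514;  D = +0.136357+0.157749i
d^2_{0,-1}: k∈[0..1] ⇒ -0.050775 +0.604241 = +0.553467;  D = +0.513512+0.206474i
d^2_{1,-1}: k∈[0..1] ⇒ +0.214523 -0.850976 = -0.636453;  D = +0.633678-0.059363i
d^2_{2,-1}: single k=0 term ⇒ -0.493361;  D = -0.415597+0.265866i
Y_2^{m'}(θ=0.8111,φ=1.7826) and Σ D·Y over m':
  (+0.0097+0.0403i)·(-0.1851+0.0835i)  (+0.1364+0.1577i)·(-0.0811-0.3771i)  (+0.5135+0.2065i)·(+0.1334+0.0000i)  (+0.6337-0.0594i)·(+0.0811-0.3771i)  (-0.4156+0.2659i)·(-0.1851-0.0835i)
Y_2^-1(R⁻¹ n̂) = +0.239891-0.301653i

Re=0.2399 Im=-0.3017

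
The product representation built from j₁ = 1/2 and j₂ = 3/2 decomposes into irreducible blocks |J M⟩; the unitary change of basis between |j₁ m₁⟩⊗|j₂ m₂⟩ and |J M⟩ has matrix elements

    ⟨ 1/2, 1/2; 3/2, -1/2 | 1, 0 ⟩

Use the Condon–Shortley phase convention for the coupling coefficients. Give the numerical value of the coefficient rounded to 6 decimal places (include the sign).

j₁+j₂−J=1  J+j₁−j₂=0  J−j₁+j₂=2  j₁+j₂+J+1=4
(j₁±m₁, j₂±m₂, J±M) = (1,0,1,2,1,1)
P² = 1/2
sum k=0..0:
  [0] +1/1 = 1
S = 1
C² = P²·S² = 1/2 ; C = +0.707107

+√(1/2) = +0.707107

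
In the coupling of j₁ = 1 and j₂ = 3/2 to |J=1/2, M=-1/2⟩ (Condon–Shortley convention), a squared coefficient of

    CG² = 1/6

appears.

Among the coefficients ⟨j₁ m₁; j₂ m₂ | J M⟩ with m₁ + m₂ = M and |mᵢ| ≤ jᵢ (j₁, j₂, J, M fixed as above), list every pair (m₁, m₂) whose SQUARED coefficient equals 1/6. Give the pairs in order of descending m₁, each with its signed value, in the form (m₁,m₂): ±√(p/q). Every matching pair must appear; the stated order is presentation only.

Admissible pairs with m₁+m₂ = M = -1/2: (-1,1/2), (0,-1/2), (1,-3/2)
  (m₁,m₂)=(1,-3/2): CG² = 1/2, CG = +√(1/2)
  (m₁,m₂)=(0,-1/2): CG² = 1/3, CG = −√(1/3)
  (m₁,m₂)=(-1,1/2): CG² = 1/6, CG = +√(1/6)   ← matches the target
Pairs with CG² = 1/6: (-1,1/2): +√(1/6)

(-1,1/2): +√(1/6)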